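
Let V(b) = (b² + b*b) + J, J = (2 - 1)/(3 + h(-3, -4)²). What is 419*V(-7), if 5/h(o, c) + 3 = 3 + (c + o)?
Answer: 7083195/172 ≈ 41181.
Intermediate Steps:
h(o, c) = 5/(c + o) (h(o, c) = 5/(-3 + (3 + (c + o))) = 5/(-3 + (3 + c + o)) = 5/(c + o))
J = 49/172 (J = (2 - 1)/(3 + (5/(-4 - 3))²) = 1/(3 + (5/(-7))²) = 1/(3 + (5*(-⅐))²) = 1/(3 + (-5/7)²) = 1/(3 + 25/49) = 1/(172/49) = 1*(49/172) = 49/172 ≈ 0.28488)
V(b) = 49/172 + 2*b² (V(b) = (b² + b*b) + 49/172 = (b² + b²) + 49/172 = 2*b² + 49/172 = 49/172 + 2*b²)
419*V(-7) = 419*(49/172 + 2*(-7)²) = 419*(49/172 + 2*49) = 419*(49/172 + 98) = 419*(16905/172) = 7083195/172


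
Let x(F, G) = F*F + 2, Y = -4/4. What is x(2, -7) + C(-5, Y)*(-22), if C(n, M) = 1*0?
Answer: 6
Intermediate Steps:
Y = -1 (Y = -4*¼ = -1)
C(n, M) = 0
x(F, G) = 2 + F² (x(F, G) = F² + 2 = 2 + F²)
x(2, -7) + C(-5, Y)*(-22) = (2 + 2²) + 0*(-22) = (2 + 4) + 0 = 6 + 0 = 6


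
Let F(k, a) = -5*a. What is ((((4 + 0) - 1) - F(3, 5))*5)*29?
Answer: 4060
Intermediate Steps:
((((4 + 0) - 1) - F(3, 5))*5)*29 = ((((4 + 0) - 1) - (-5)*5)*5)*29 = (((4 - 1) - 1*(-25))*5)*29 = ((3 + 25)*5)*29 = (28*5)*29 = 140*29 = 4060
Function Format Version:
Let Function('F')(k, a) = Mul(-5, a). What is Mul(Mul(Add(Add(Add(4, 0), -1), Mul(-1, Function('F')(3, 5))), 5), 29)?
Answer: 4060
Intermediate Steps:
Mul(Mul(Add(Add(Add(4, 0), -1), Mul(-1, Function('F')(3, 5))), 5), 29) = Mul(Mul(Add(Add(Add(4, 0), -1), Mul(-1, Mul(-5, 5))), 5), 29) = Mul(Mul(Add(Add(4, -1), Mul(-1, -25)), 5), 29) = Mul(Mul(Add(3, 25), 5), 29) = Mul(Mul(28, 5), 29) = Mul(140, 29) = 4060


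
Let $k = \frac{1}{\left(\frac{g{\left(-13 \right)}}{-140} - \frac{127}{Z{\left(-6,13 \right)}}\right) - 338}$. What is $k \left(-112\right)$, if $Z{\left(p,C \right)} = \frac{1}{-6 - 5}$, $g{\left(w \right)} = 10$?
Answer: $- \frac{1568}{14825} \approx -0.10577$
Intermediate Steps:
$Z{\left(p,C \right)} = - \frac{1}{11}$ ($Z{\left(p,C \right)} = \frac{1}{-11} = - \frac{1}{11}$)
$k = \frac{14}{14825}$ ($k = \frac{1}{\left(\frac{10}{-140} - \frac{127}{- \frac{1}{11}}\right) - 338} = \frac{1}{\left(10 \left(- \frac{1}{140}\right) - -1397\right) - 338} = \frac{1}{\left(- \frac{1}{14} + 1397\right) - 338} = \frac{1}{\frac{19557}{14} - 338} = \frac{1}{\frac{14825}{14}} = \frac{14}{14825} \approx 0.00094435$)
$k \left(-112\right) = \frac{14}{14825} \left(-112\right) = - \frac{1568}{14825}$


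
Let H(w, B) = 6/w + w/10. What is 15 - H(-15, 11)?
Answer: 169/10 ≈ 16.900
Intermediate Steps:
H(w, B) = 6/w + w/10 (H(w, B) = 6/w + w*(⅒) = 6/w + w/10)
15 - H(-15, 11) = 15 - (6/(-15) + (⅒)*(-15)) = 15 - (6*(-1/15) - 3/2) = 15 - (-⅖ - 3/2) = 15 - 1*(-19/10) = 15 + 19/10 = 169/10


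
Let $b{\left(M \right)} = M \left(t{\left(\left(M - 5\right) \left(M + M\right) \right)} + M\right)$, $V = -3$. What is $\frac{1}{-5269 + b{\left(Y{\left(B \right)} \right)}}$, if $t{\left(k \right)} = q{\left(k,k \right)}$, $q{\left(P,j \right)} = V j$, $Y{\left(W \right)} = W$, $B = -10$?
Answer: $\frac{1}{3831} \approx 0.00026103$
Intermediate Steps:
$q{\left(P,j \right)} = - 3 j$
$t{\left(k \right)} = - 3 k$
$b{\left(M \right)} = M \left(M - 6 M \left(-5 + M\right)\right)$ ($b{\left(M \right)} = M \left(- 3 \left(M - 5\right) \left(M + M\right) + M\right) = M \left(- 3 \left(-5 + M\right) 2 M + M\right) = M \left(- 3 \cdot 2 M \left(-5 + M\right) + M\right) = M \left(- 6 M \left(-5 + M\right) + M\right) = M \left(M - 6 M \left(-5 + M\right)\right)$)
$\frac{1}{-5269 + b{\left(Y{\left(B \right)} \right)}} = \frac{1}{-5269 + \left(-10\right)^{2} \left(31 - -60\right)} = \frac{1}{-5269 + 100 \left(31 + 60\right)} = \frac{1}{-5269 + 100 \cdot 91} = \frac{1}{-5269 + 9100} = \frac{1}{3831}$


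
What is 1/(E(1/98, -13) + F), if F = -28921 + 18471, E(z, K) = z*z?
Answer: -9604/100361799 ≈ -9.5694e-5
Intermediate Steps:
E(z, K) = z²
F = -10450
1/(E(1/98, -13) + F) = 1/((1/98)² - 10450) = 1/(1/9604 - 10450) = 1/(-100361799/9604) = -9604/100361799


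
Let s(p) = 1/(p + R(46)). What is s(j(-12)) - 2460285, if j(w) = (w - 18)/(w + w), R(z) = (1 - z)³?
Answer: -896761581079/364495 ≈ -2.4603e+6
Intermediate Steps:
j(w) = (-18 + w)/(2*w) (j(w) = (-18 + w)/((2*w)) = (-18 + w)*(1/(2*w)) = (-18 + w)/(2*w))
s(p) = 1/(-91125 + p) (s(p) = 1/(p - (-1 + 46)³) = 1/(p - 1*45³) = 1/(p - 1*91125) = 1/(p - 91125) = 1/(-91125 + p))
s(j(-12)) - 2460285 = 1/(-91125 + (½)*(-18 - 12)/(-12)) - 2460285 = 1/(-91125 + (½)*(-1/12)*(-30)) - 2460285 = 1/(-91125 + 5/4) - 2460285 = 1/(-364495/4) - 2460285 = -4/364495 - 2460285 = -896761581079/364495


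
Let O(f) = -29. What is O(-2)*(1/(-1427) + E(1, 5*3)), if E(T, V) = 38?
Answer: -1572525/1427 ≈ -1102.0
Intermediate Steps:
O(-2)*(1/(-1427) + E(1, 5*3)) = -29*(1/(-1427) + 38) = -29*(-1/1427 + 38) = -29*54225/1427 = -1572525/1427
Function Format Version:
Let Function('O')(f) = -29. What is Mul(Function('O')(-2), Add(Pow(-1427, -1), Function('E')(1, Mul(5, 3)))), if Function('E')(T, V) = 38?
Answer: Rational(-1572525, 1427) ≈ -1102.0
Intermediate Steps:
Mul(Function('O')(-2), Add(Pow(-1427, -1), Function('E')(1, Mul(5, 3)))) = Mul(-29, Add(Pow(-1427, -1), 38)) = Mul(-29, Add(Rational(-1, 1427), 38)) = Mul(-29, Rational(54225, 1427)) = Rational(-1572525, 1427)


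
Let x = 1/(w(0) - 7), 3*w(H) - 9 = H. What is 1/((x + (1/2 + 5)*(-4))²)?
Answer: 16/7921 ≈ 0.0020199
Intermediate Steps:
w(H) = 3 + H/3
x = -¼ (x = 1/((3 + (⅓)*0) - 7) = 1/((3 + 0) - 7) = 1/(3 - 7) = 1/(-4) = -¼ ≈ -0.25000)
1/((x + (1/2 + 5)*(-4))²) = 1/((-¼ + (1/2 + 5)*(-4))²) = 1/((-¼ + (½ + 5)*(-4))²) = 1/((-¼ + (11/2)*(-4))²) = 1/((-¼ - 22)²) = 1/((-89/4)²) = 1/(7921/16) = 16/7921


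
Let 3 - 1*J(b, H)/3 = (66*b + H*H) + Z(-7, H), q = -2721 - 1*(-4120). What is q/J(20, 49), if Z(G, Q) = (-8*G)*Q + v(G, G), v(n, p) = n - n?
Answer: -1399/19386 ≈ -0.072165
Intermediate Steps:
v(n, p) = 0
Z(G, Q) = -8*G*Q (Z(G, Q) = (-8*G)*Q + 0 = -8*G*Q + 0 = -8*G*Q)
q = 1399 (q = -2721 + 4120 = 1399)
J(b, H) = 9 - 198*b - 168*H - 3*H**2 (J(b, H) = 9 - 3*((66*b + H*H) - 8*(-7)*H) = 9 - 3*((66*b + H**2) + 56*H) = 9 - 3*((H**2 + 66*b) + 56*H) = 9 - 3*(H**2 + 56*H + 66*b) = 9 + (-198*b - 168*H - 3*H**2) = 9 - 198*b - 168*H - 3*H**2)
q/J(20, 49) = 1399/(9 - 198*20 - 168*49 - 3*49**2) = 1399/(9 - 3960 - 8232 - 3*2401) = 1399/(9 - 3960 - 8232 - 7203) = 1399/(-19386) = 1399*(-1/19386) = -1399/19386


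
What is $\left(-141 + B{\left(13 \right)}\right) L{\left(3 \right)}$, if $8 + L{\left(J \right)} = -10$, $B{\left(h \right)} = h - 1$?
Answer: $2322$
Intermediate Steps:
$B{\left(h \right)} = -1 + h$
$L{\left(J \right)} = -18$ ($L{\left(J \right)} = -8 - 10 = -18$)
$\left(-141 + B{\left(13 \right)}\right) L{\left(3 \right)} = \left(-141 + \left(-1 + 13\right)\right) \left(-18\right) = \left(-141 + 12\right) \left(-18\right) = \left(-129\right) \left(-18\right) = 2322$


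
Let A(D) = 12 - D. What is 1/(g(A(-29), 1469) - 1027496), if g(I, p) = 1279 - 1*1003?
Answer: -1/1027220 ≈ -9.7350e-7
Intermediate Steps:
g(I, p) = 276 (g(I, p) = 1279 - 1003 = 276)
1/(g(A(-29), 1469) - 1027496) = 1/(276 - 1027496) = 1/(-1027220) = -1/1027220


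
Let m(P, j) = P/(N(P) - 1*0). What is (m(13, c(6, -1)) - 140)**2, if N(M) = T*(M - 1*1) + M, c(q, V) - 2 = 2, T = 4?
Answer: 72709729/3721 ≈ 19540.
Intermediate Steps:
c(q, V) = 4 (c(q, V) = 2 + 2 = 4)
N(M) = -4 + 5*M (N(M) = 4*(M - 1*1) + M = 4*(M - 1) + M = 4*(-1 + M) + M = (-4 + 4*M) + M = -4 + 5*M)
m(P, j) = P/(-4 + 5*P) (m(P, j) = P/((-4 + 5*P) - 1*0) = P/((-4 + 5*P) + 0) = P/(-4 + 5*P))
(m(13, c(6, -1)) - 140)**2 = (13/(-4 + 5*13) - 140)**2 = (13/(-4 + 65) - 140)**2 = (13/61 - 140)**2 = (-8527/61)**2 = 72709729/3721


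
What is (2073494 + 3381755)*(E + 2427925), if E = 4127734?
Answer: 35762752204091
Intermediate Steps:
(2073494 + 3381755)*(E + 2427925) = (2073494 + 3381755)*(4127734 + 2427925) = 5455249*6555659 = 35762752204091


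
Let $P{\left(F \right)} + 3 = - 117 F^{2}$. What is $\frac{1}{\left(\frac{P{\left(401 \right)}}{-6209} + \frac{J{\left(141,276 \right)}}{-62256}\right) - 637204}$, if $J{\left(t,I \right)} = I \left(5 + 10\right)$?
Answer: $- \frac{32212292}{20428197874313} \approx -1.5769 \cdot 10^{-6}$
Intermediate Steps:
$J{\left(t,I \right)} = 15 I$ ($J{\left(t,I \right)} = I 15 = 15 I$)
$P{\left(F \right)} = -3 - 117 F^{2}$
$\frac{1}{\left(\frac{P{\left(401 \right)}}{-6209} + \frac{J{\left(141,276 \right)}}{-62256}\right) - 637204} = \frac{1}{\left(\frac{-3 - 117 \cdot 401^{2}}{-6209} + \frac{15 \cdot 276}{-62256}\right) - 637204} = \frac{1}{\left(\left(-3 - 18813717\right) \left(- \frac{1}{6209}\right) + 4140 \left(- \frac{1}{62256}\right)\right) - 637204} = \frac{1}{\left(\left(-3 - 18813717\right) \left(- \frac{1}{6209}\right) - \frac{345}{5188}\right) - 637204} = \frac{1}{\left(\left(-18813720\right) \left(- \frac{1}{6209}\right) - \frac{345}{5188}\right) - 637204} = \frac{1}{\left(\frac{18813720}{6209} - \frac{345}{5188}\right) - 637204} = \frac{1}{\frac{97603437255}{32212292} - 637204} = \frac{1}{- \frac{20428197874313}{32212292}} = - \frac{32212292}{20428197874313}$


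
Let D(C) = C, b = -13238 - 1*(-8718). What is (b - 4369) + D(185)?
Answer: -8704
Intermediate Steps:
b = -4520 (b = -13238 + 8718 = -4520)
(b - 4369) + D(185) = (-4520 - 4369) + 185 = -8889 + 185 = -8704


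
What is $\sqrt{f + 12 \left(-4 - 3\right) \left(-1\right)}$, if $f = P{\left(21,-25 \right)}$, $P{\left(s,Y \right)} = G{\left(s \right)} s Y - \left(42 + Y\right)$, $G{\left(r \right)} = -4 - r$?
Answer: $2 \sqrt{3298} \approx 114.86$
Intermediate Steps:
$P{\left(s,Y \right)} = -42 - Y + Y s \left(-4 - s\right)$ ($P{\left(s,Y \right)} = \left(-4 - s\right) s Y - \left(42 + Y\right) = s \left(-4 - s\right) Y - \left(42 + Y\right) = Y s \left(-4 - s\right) - \left(42 + Y\right) = -42 - Y + Y s \left(-4 - s\right)$)
$f = 13108$ ($f = -42 - -25 - \left(-25\right) 21 \left(4 + 21\right) = -42 + 25 - \left(-25\right) 21 \cdot 25 = -42 + 25 + 13125 = 13108$)
$\sqrt{f + 12 \left(-4 - 3\right) \left(-1\right)} = \sqrt{13108 + 12 \left(-4 - 3\right) \left(-1\right)} = \sqrt{13108 + 12 \left(-7\right) \left(-1\right)} = \sqrt{13108 - -84} = \sqrt{13108 + 84} = \sqrt{13192} = 2 \sqrt{3298}$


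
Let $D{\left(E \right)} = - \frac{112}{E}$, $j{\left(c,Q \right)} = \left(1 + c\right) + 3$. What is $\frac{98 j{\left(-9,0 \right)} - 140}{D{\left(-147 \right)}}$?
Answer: $- \frac{6615}{8} \approx -826.88$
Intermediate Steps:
$j{\left(c,Q \right)} = 4 + c$
$\frac{98 j{\left(-9,0 \right)} - 140}{D{\left(-147 \right)}} = \frac{98 \left(4 - 9\right) - 140}{\left(-112\right) \frac{1}{-147}} = \frac{98 \left(-5\right) - 140}{\left(-112\right) \left(- \frac{1}{147}\right)} = \frac{-490 - 140}{\frac{16}{21}} = \left(-630\right) \frac{21}{16} = - \frac{6615}{8}$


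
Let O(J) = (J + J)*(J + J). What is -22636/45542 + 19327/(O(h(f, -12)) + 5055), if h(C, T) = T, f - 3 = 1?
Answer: 376363459/128223501 ≈ 2.9352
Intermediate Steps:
f = 4 (f = 3 + 1 = 4)
O(J) = 4*J² (O(J) = (2*J)*(2*J) = 4*J²)
-22636/45542 + 19327/(O(h(f, -12)) + 5055) = -22636/45542 + 19327/(4*(-12)² + 5055) = -22636*1/45542 + 19327/(4*144 + 5055) = -11318/22771 + 19327/(576 + 5055) = -11318/22771 + 19327/5631 = 376363459/128223501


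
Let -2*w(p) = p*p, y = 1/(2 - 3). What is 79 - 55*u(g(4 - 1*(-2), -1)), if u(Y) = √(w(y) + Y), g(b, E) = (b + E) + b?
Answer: 79 - 55*√42/2 ≈ -99.220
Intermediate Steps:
y = -1 (y = 1/(-1) = -1)
w(p) = -p²/2 (w(p) = -p*p/2 = -p²/2)
g(b, E) = E + 2*b (g(b, E) = (E + b) + b = E + 2*b)
u(Y) = √(-½ + Y) (u(Y) = √(-½*(-1)² + Y) = √(-½*1 + Y) = √(-½ + Y))
79 - 55*u(g(4 - 1*(-2), -1)) = 79 - 55*√(-2 + 4*(-1 + 2*(4 - 1*(-2))))/2 = 79 - 55*√(-2 + 4*(-1 + 2*(4 + 2)))/2 = 79 - 55*√(-2 + 4*(-1 + 2*6))/2 = 79 - 55*√(-2 + 4*(-1 + 12))/2 = 79 - 55*√(-2 + 4*11)/2 = 79 - 55*√(-2 + 44)/2 = 79 - 55*√42/2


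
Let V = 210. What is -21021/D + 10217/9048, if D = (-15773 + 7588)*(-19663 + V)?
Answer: 33195697973/29400978360 ≈ 1.1291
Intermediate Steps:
D = 159222805 (D = (-15773 + 7588)*(-19663 + 210) = -8185*(-19453) = 159222805)
-21021/D + 10217/9048 = -21021/159222805 + 10217/9048 = -21021*1/159222805 + 10217*(1/9048) = -429/3249445 + 10217/9048 = 33195697973/29400978360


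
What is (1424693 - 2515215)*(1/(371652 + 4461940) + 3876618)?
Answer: -10217095030087299677/2416796 ≈ -4.2275e+12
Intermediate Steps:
(1424693 - 2515215)*(1/(371652 + 4461940) + 3876618) = -1090522*(1/4833592 + 3876618) = -1090522*18737989751857/4833592 = -10217095030087299677/2416796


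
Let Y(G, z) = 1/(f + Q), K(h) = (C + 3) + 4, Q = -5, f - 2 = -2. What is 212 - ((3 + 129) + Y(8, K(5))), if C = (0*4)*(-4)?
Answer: 401/5 ≈ 80.200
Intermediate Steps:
f = 0 (f = 2 - 2 = 0)
C = 0 (C = 0*(-4) = 0)
K(h) = 7 (K(h) = (0 + 3) + 4 = 3 + 4 = 7)
Y(G, z) = -⅕ (Y(G, z) = 1/(0 - 5) = 1/(-5) = -⅕)
212 - ((3 + 129) + Y(8, K(5))) = 212 - ((3 + 129) - ⅕) = 212 - (132 - ⅕) = 212 - 1*659/5 = 212 - 659/5 = 401/5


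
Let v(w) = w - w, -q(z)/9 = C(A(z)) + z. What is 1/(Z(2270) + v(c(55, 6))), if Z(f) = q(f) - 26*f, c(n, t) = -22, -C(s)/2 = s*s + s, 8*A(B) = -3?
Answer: -32/2542535 ≈ -1.2586e-5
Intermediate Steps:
A(B) = -3/8 (A(B) = (⅛)*(-3) = -3/8)
C(s) = -2*s - 2*s² (C(s) = -2*(s*s + s) = -2*(s² + s) = -2*(s + s²) = -2*s - 2*s²)
q(z) = -135/32 - 9*z (q(z) = -9*(-2*(-3/8)*(1 - 3/8) + z) = -9*(-2*(-3/8)*5/8 + z) = -9*(15/32 + z) = -135/32 - 9*z)
v(w) = 0
Z(f) = -135/32 - 35*f (Z(f) = (-135/32 - 9*f) - 26*f = -135/32 - 35*f)
1/(Z(2270) + v(c(55, 6))) = 1/((-135/32 - 35*2270) + 0) = 1/((-135/32 - 79450) + 0) = 1/(-2542535/32 + 0) = 1/(-2542535/32) = -32/2542535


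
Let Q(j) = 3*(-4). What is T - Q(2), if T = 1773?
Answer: 1785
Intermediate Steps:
Q(j) = -12
T - Q(2) = 1773 - 1*(-12) = 1773 + 12 = 1785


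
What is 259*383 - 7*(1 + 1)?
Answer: 99183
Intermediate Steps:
259*383 - 7*(1 + 1) = 99197 - 7*2 = 99197 - 14 = 99183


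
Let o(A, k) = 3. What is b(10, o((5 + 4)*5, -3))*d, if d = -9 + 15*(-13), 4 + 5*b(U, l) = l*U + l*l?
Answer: -1428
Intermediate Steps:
b(U, l) = -4/5 + l**2/5 + U*l/5 (b(U, l) = -4/5 + (l*U + l*l)/5 = -4/5 + (U*l + l**2)/5 = -4/5 + (l**2 + U*l)/5 = -4/5 + (l**2/5 + U*l/5) = -4/5 + l**2/5 + U*l/5)
d = -204 (d = -9 - 195 = -204)
b(10, o((5 + 4)*5, -3))*d = (-4/5 + (1/5)*3**2 + (1/5)*10*3)*(-204) = (-4/5 + (1/5)*9 + 6)*(-204) = (-4/5 + 9/5 + 6)*(-204) = 7*(-204) = -1428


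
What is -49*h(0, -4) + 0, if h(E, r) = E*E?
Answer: 0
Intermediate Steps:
h(E, r) = E**2
-49*h(0, -4) + 0 = -49*0**2 + 0 = -49*0 + 0 = 0 + 0 = 0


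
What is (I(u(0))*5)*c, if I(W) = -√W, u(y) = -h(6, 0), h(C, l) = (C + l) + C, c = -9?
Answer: 90*I*√3 ≈ 155.88*I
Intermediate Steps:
h(C, l) = l + 2*C
u(y) = -12 (u(y) = -(0 + 2*6) = -(0 + 12) = -1*12 = -12)
(I(u(0))*5)*c = (-√(-12)*5)*(-9) = (-2*I*√3*5)*(-9) = -10*I*√3*(-9) = 90*I*√3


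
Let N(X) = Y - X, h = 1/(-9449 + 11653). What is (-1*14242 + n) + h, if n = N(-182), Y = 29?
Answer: -30924323/2204 ≈ -14031.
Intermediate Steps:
h = 1/2204 ≈ 0.00045372
N(X) = 29 - X
n = 211 (n = 29 - 1*(-182) = 29 + 182 = 211)
(-1*14242 + n) + h = (-1*14242 + 211) + 1/2204 = (-14242 + 211) + 1/2204 = -14031 + 1/2204 = -30924323/2204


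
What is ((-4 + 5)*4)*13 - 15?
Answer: 37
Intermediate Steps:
((-4 + 5)*4)*13 - 15 = (1*4)*13 - 15 = 4*13 - 15 = 52 - 15 = 37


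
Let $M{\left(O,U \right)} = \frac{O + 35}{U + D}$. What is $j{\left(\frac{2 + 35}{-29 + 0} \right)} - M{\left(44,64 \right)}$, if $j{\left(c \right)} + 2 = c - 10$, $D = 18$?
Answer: $- \frac{33861}{2378} \approx -14.239$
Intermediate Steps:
$j{\left(c \right)} = -12 + c$ ($j{\left(c \right)} = -2 + \left(c - 10\right) = -2 + \left(-10 + c\right) = -12 + c$)
$M{\left(O,U \right)} = \frac{35 + O}{18 + U}$ ($M{\left(O,U \right)} = \frac{O + 35}{U + 18} = \frac{35 + O}{18 + U}$)
$j{\left(\frac{2 + 35}{-29 + 0} \right)} - M{\left(44,64 \right)} = \left(-12 + \frac{2 + 35}{-29 + 0}\right) - \frac{35 + 44}{18 + 64} = \left(-12 + \frac{37}{-29}\right) - \frac{1}{82} \cdot 79 = \left(-12 + 37 \left(- \frac{1}{29}\right)\right) - \frac{1}{82} \cdot 79 = \left(-12 - \frac{37}{29}\right) - \frac{79}{82} = - \frac{385}{29} - \frac{79}{82} = - \frac{33861}{2378}$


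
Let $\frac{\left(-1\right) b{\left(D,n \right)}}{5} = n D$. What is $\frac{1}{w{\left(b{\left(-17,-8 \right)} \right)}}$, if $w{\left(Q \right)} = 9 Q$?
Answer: $- \frac{1}{6120} \approx -0.0001634$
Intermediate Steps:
$b{\left(D,n \right)} = - 5 D n$ ($b{\left(D,n \right)} = - 5 n D = - 5 D n$)
$\frac{1}{w{\left(b{\left(-17,-8 \right)} \right)}} = \frac{1}{9 \left(\left(-5\right) \left(-17\right) \left(-8\right)\right)} = \frac{1}{9 \left(-680\right)} = \frac{1}{-6120} = - \frac{1}{6120}$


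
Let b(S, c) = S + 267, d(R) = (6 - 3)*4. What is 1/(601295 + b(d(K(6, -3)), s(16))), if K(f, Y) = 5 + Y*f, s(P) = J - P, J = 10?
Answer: 1/601574 ≈ 1.6623e-6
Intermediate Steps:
s(P) = 10 - P
d(R) = 12 (d(R) = 3*4 = 12)
b(S, c) = 267 + S
1/(601295 + b(d(K(6, -3)), s(16))) = 1/(601295 + (267 + 12)) = 1/(601295 + 279) = 1/601574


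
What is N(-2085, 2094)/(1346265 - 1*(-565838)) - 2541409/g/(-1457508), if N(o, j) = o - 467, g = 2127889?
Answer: -608457866020669/456171183524609772 ≈ -0.0013338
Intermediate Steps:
N(o, j) = -467 + o
N(-2085, 2094)/(1346265 - 1*(-565838)) - 2541409/g/(-1457508) = (-467 - 2085)/(1346265 - 1*(-565838)) - 2541409/2127889/(-1457508) = -2552/(1346265 + 565838) - 2541409*1/2127889*(-1/1457508) = -2552/1912103 - 2541409/2127889*(-1/1457508) = -2552*1/1912103 + 195493/238570403124 = -2552/1912103 + 195493/238570403124 = -608457866020669/456171183524609772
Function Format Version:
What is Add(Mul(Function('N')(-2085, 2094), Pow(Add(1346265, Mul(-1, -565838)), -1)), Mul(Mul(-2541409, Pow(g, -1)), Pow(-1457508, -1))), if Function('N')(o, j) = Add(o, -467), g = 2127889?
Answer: Rational(-608457866020669, 456171183524609772) ≈ -0.0013338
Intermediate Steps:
Function('N')(o, j) = Add(-467, o)
Add(Mul(Function('N')(-2085, 2094), Pow(Add(1346265, Mul(-1, -565838)), -1)), Mul(Mul(-2541409, Pow(g, -1)), Pow(-1457508, -1))) = Add(Mul(Add(-467, -2085), Pow(Add(1346265, Mul(-1, -565838)), -1)), Mul(Mul(-2541409, Pow(2127889, -1)), Pow(-1457508, -1))) = Add(Mul(-2552, Pow(Add(1346265, 565838), -1)), Mul(Mul(-2541409, Rational(1, 2127889)), Rational(-1, 1457508))) = Add(Mul(-2552, Pow(1912103, -1)), Mul(Rational(-2541409, 2127889), Rational(-1, 1457508))) = Add(Mul(-2552, Rational(1, 1912103)), Rational(195493, 238570403124)) = Add(Rational(-2552, 1912103), Rational(195493, 238570403124)) = Rational(-608457866020669, 456171183524609772)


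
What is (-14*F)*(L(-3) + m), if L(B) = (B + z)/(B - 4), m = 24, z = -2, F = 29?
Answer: -10034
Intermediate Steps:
L(B) = (-2 + B)/(-4 + B) (L(B) = (B - 2)/(B - 4) = (-2 + B)/(-4 + B))
(-14*F)*(L(-3) + m) = (-14*29)*((-2 - 3)/(-4 - 3) + 24) = -406*(-5/(-7) + 24) = -406*(-⅐*(-5) + 24) = -406*(5/7 + 24) = -406*173/7 = -10034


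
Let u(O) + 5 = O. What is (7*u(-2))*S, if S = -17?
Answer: 833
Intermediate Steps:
u(O) = -5 + O
(7*u(-2))*S = (7*(-5 - 2))*(-17) = (7*(-7))*(-17) = -49*(-17) = 833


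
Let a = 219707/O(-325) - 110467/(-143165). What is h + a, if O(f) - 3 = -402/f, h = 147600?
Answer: 39320415783934/197138205 ≈ 1.9946e+5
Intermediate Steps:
O(f) = 3 - 402/f
a = 10222816725934/197138205 (a = 219707/(3 - 402/(-325)) - 110467/(-143165) = 219707/(3 - 402*(-1/325)) - 110467*(-1/143165) = 219707/(3 + 402/325) + 110467/143165 = 219707/(1377/325) + 110467/143165 = 219707*(325/1377) + 110467/143165 = 71404775/1377 + 110467/143165 = 10222816725934/197138205 ≈ 51856.)
h + a = 147600 + 10222816725934/197138205 = 39320415783934/197138205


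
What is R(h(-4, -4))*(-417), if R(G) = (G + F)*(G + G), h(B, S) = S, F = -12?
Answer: -53376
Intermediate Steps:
R(G) = 2*G*(-12 + G) (R(G) = (G - 12)*(G + G) = (-12 + G)*(2*G) = 2*G*(-12 + G))
R(h(-4, -4))*(-417) = (2*(-4)*(-12 - 4))*(-417) = (2*(-4)*(-16))*(-417) = 128*(-417) = -53376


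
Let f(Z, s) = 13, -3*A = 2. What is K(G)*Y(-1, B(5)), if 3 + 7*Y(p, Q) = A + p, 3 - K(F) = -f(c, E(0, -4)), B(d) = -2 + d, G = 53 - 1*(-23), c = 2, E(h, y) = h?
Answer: -32/3 ≈ -10.667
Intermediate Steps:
A = -⅔ (A = -⅓*2 = -⅔ ≈ -0.66667)
G = 76 (G = 53 + 23 = 76)
K(F) = 16 (K(F) = 3 - (-1)*13 = 3 - 1*(-13) = 3 + 13 = 16)
Y(p, Q) = -11/21 + p/7 (Y(p, Q) = -3/7 + (-⅔ + p)/7 = -3/7 + (-2/21 + p/7) = -11/21 + p/7)
K(G)*Y(-1, B(5)) = 16*(-11/21 + (⅐)*(-1)) = 16*(-11/21 - ⅐) = 16*(-⅔) = -32/3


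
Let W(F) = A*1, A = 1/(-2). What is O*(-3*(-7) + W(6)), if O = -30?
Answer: -615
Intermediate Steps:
A = -½ (A = 1*(-½) = -½ ≈ -0.50000)
W(F) = -½ (W(F) = -½*1 = -½)
O*(-3*(-7) + W(6)) = -30*(-3*(-7) - ½) = -30*(21 - ½) = -30*41/2 = -615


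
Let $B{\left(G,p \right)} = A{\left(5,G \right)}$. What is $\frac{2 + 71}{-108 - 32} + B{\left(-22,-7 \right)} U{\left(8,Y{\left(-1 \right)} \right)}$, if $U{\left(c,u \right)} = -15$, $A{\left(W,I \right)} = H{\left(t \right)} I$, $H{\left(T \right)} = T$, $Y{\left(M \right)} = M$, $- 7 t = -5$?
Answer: $\frac{32927}{140} \approx 235.19$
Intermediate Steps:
$t = \frac{5}{7}$ ($t = \left(- \frac{1}{7}\right) \left(-5\right) = \frac{5}{7} \approx 0.71429$)
$A{\left(W,I \right)} = \frac{5 I}{7}$
$B{\left(G,p \right)} = \frac{5 G}{7}$
$\frac{2 + 71}{-108 - 32} + B{\left(-22,-7 \right)} U{\left(8,Y{\left(-1 \right)} \right)} = \frac{2 + 71}{-108 - 32} + \frac{5}{7} \left(-22\right) \left(-15\right) = \frac{73}{-140} - - \frac{1650}{7} = 73 \left(- \frac{1}{140}\right) + \frac{1650}{7} = - \frac{73}{140} + \frac{1650}{7} = \frac{32927}{140}$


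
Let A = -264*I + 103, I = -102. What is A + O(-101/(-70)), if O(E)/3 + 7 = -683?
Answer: 24961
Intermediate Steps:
O(E) = -2070 (O(E) = -21 + 3*(-683) = -21 - 2049 = -2070)
A = 27031 (A = -264*(-102) + 103 = 26928 + 103 = 27031)
A + O(-101/(-70)) = 27031 - 2070 = 24961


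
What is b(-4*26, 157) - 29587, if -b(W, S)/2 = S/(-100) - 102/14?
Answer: -10349251/350 ≈ -29569.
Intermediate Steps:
b(W, S) = 102/7 + S/50 (b(W, S) = -2*(S/(-100) - 102/14) = -2*(S*(-1/100) - 102*1/14) = -2*(-S/100 - 51/7) = -2*(-51/7 - S/100) = 102/7 + S/50)
b(-4*26, 157) - 29587 = (102/7 + (1/50)*157) - 29587 = (102/7 + 157/50) - 29587 = 6199/350 - 29587 = -10349251/350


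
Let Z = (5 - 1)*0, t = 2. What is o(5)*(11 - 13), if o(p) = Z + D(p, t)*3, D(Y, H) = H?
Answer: -12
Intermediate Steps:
Z = 0 (Z = 4*0 = 0)
o(p) = 6 (o(p) = 0 + 2*3 = 0 + 6 = 6)
o(5)*(11 - 13) = 6*(11 - 13) = 6*(-2) = -12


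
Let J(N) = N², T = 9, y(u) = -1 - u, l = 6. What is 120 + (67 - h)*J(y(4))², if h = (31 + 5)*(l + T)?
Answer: -295505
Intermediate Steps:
h = 540 (h = (31 + 5)*(6 + 9) = 36*15 = 540)
120 + (67 - h)*J(y(4))² = 120 + (67 - 1*540)*((-1 - 1*4)²)² = 120 + (67 - 540)*((-1 - 4)²)² = 120 - 473*((-5)²)² = 120 - 473*25² = 120 - 473*625 = 120 - 295625 = -295505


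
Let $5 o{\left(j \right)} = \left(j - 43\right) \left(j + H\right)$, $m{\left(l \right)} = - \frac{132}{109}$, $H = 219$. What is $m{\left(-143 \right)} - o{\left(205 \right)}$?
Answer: $- \frac{7487652}{545} \approx -13739.0$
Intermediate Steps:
$m{\left(l \right)} = - \frac{132}{109}$ ($m{\left(l \right)} = \left(-132\right) \frac{1}{109} = - \frac{132}{109}$)
$o{\left(j \right)} = \frac{\left(-43 + j\right) \left(219 + j\right)}{5}$ ($o{\left(j \right)} = \frac{\left(j - 43\right) \left(j + 219\right)}{5} = \frac{\left(-43 + j\right) \left(219 + j\right)}{5}$)
$m{\left(-143 \right)} - o{\left(205 \right)} = - \frac{132}{109} - \left(- \frac{9417}{5} + \frac{205^{2}}{5} + \frac{176}{5} \cdot 205\right) = - \frac{132}{109} - \left(- \frac{9417}{5} + \frac{1}{5} \cdot 42025 + 7216\right) = - \frac{132}{109} - \left(- \frac{9417}{5} + 8405 + 7216\right) = - \frac{132}{109} - \frac{68688}{5} = - \frac{7487652}{545}$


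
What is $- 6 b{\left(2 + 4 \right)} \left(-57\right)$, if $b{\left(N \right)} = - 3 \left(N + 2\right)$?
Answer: $-8208$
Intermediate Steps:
$b{\left(N \right)} = -6 - 3 N$ ($b{\left(N \right)} = - 3 \left(2 + N\right) = -6 - 3 N$)
$- 6 b{\left(2 + 4 \right)} \left(-57\right) = - 6 \left(-6 - 3 \left(2 + 4\right)\right) \left(-57\right) = - 6 \left(-6 - 18\right) \left(-57\right) = \left(-6\right) \left(-24\right) \left(-57\right) = 144 \left(-57\right) = -8208$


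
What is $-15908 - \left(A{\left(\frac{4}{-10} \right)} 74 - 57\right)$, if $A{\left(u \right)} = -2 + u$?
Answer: $- \frac{78367}{5} \approx -15673.0$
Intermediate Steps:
$-15908 - \left(A{\left(\frac{4}{-10} \right)} 74 - 57\right) = -15908 - \left(\left(-2 + \frac{4}{-10}\right) 74 - 57\right) = -15908 - \left(\left(-2 + 4 \left(- \frac{1}{10}\right)\right) 74 - 57\right) = -15908 - \left(\left(-2 - \frac{2}{5}\right) 74 - 57\right) = -15908 - \left(\left(- \frac{12}{5}\right) 74 - 57\right) = -15908 - \left(- \frac{888}{5} - 57\right) = -15908 - - \frac{1173}{5} = -15908 + \frac{1173}{5} = - \frac{78367}{5}$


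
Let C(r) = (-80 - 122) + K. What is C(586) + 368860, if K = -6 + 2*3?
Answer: 368658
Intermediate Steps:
K = 0 (K = -6 + 6 = 0)
C(r) = -202 (C(r) = (-80 - 122) + 0 = -202 + 0 = -202)
C(586) + 368860 = -202 + 368860 = 368658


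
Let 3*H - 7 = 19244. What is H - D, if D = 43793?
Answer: -37376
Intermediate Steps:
H = 6417 (H = 7/3 + (1/3)*19244 = 7/3 + 19244/3 = 6417)
H - D = 6417 - 1*43793 = 6417 - 43793 = -37376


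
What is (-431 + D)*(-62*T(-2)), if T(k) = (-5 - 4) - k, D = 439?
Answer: 3472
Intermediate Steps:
T(k) = -9 - k
(-431 + D)*(-62*T(-2)) = (-431 + 439)*(-62*(-9 - 1*(-2))) = 8*(-62*(-9 + 2)) = 8*(-62*(-7)) = 8*434 = 3472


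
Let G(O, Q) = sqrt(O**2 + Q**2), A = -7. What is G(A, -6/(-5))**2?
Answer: 1261/25 ≈ 50.440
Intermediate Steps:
G(A, -6/(-5))**2 = (sqrt((-7)**2 + (-6/(-5))**2))**2 = (sqrt(49 + (-6*(-1/5))**2))**2 = (sqrt(49 + (6/5)**2))**2 = (sqrt(49 + 36/25))**2 = (sqrt(1261/25))**2 = (sqrt(1261)/5)**2 = 1261/25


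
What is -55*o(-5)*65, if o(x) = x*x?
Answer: -89375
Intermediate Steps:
o(x) = x²
-55*o(-5)*65 = -55*(-5)²*65 = -55*25*65 = -1375*65 = -89375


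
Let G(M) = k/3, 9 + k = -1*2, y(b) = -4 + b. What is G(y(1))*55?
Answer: -605/3 ≈ -201.67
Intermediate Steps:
k = -11 (k = -9 - 1*2 = -9 - 2 = -11)
G(M) = -11/3
G(y(1))*55 = -11/3*55 = -605/3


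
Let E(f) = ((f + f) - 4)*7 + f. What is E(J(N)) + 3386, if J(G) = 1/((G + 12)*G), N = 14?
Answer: 1222327/364 ≈ 3358.0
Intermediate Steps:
J(G) = 1/(G*(12 + G)) (J(G) = 1/((12 + G)*G) = 1/(G*(12 + G)))
E(f) = -28 + 15*f (E(f) = (2*f - 4)*7 + f = (-4 + 2*f)*7 + f = (-28 + 14*f) + f = -28 + 15*f)
E(J(N)) + 3386 = (-28 + 15*(1/(14*(12 + 14)))) + 3386 = (-28 + 15*((1/14)/26)) + 3386 = (-28 + 15*((1/14)*(1/26))) + 3386 = (-28 + 15*(1/364)) + 3386 = (-28 + 15/364) + 3386 = -10177/364 + 3386 = 1222327/364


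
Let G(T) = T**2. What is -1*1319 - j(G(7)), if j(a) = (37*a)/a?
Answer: -1356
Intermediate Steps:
j(a) = 37
-1*1319 - j(G(7)) = -1*1319 - 1*37 = -1319 - 37 = -1356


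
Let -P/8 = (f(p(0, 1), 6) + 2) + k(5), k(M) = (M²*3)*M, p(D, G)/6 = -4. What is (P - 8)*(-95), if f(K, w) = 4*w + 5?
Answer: 309320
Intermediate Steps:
p(D, G) = -24 (p(D, G) = 6*(-4) = -24)
f(K, w) = 5 + 4*w
k(M) = 3*M³ (k(M) = (3*M²)*M = 3*M³)
P = -3248 (P = -8*(((5 + 4*6) + 2) + 3*5³) = -8*(((5 + 24) + 2) + 3*125) = -8*((29 + 2) + 375) = -8*(31 + 375) = -8*406 = -3248)
(P - 8)*(-95) = (-3248 - 8)*(-95) = -3256*(-95) = 309320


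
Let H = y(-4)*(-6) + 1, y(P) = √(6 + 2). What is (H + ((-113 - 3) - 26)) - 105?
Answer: -246 - 12*√2 ≈ -262.97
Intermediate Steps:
y(P) = 2*√2 (y(P) = √8 = 2*√2)
H = 1 - 12*√2 (H = (2*√2)*(-6) + 1 = -12*√2 + 1 = 1 - 12*√2 ≈ -15.971)
(H + ((-113 - 3) - 26)) - 105 = ((1 - 12*√2) + ((-113 - 3) - 26)) - 105 = ((1 - 12*√2) + (-116 - 26)) - 105 = ((1 - 12*√2) - 142) - 105 = (-141 - 12*√2) - 105 = -246 - 12*√2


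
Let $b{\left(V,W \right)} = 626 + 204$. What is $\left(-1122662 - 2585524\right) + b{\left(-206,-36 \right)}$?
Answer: $-3707356$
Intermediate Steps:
$b{\left(V,W \right)} = 830$
$\left(-1122662 - 2585524\right) + b{\left(-206,-36 \right)} = \left(-1122662 - 2585524\right) + 830 = -3708186 + 830 = -3707356$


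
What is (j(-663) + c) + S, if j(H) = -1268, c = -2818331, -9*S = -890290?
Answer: -24486101/9 ≈ -2.7207e+6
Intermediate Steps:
S = 890290/9 (S = -⅑*(-890290) = 890290/9 ≈ 98921.)
(j(-663) + c) + S = (-1268 - 2818331) + 890290/9 = -2819599 + 890290/9 = -24486101/9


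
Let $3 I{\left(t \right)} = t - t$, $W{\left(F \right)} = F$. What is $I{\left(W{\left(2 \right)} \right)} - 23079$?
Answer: $-23079$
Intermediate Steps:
$I{\left(t \right)} = 0$ ($I{\left(t \right)} = \frac{t - t}{3} = \frac{1}{3} \cdot 0 = 0$)
$I{\left(W{\left(2 \right)} \right)} - 23079 = 0 - 23079 = -23079$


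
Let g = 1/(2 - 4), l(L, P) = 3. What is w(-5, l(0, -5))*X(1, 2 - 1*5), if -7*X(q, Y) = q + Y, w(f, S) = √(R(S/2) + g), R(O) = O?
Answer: 2/7 ≈ 0.28571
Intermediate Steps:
g = -½ (g = 1/(-2) = -½ ≈ -0.50000)
w(f, S) = √(-½ + S/2) (w(f, S) = √(S/2 - ½) = √(-½ + S/2))
X(q, Y) = -Y/7 - q/7 (X(q, Y) = -(q + Y)/7 = -(Y + q)/7 = -Y/7 - q/7)
w(-5, l(0, -5))*X(1, 2 - 1*5) = (√(-2 + 2*3)/2)*(-(2 - 1*5)/7 - ⅐*1) = (√(-2 + 6)/2)*(-(2 - 5)/7 - ⅐) = (√4/2)*(-⅐*(-3) - ⅐) = ((½)*2)*(3/7 - ⅐) = 1*(2/7) = 2/7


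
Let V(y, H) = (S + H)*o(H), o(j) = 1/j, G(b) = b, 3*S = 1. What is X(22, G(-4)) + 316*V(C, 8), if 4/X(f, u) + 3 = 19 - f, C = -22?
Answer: 657/2 ≈ 328.50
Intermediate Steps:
S = 1/3 (S = (1/3)*1 = 1/3 ≈ 0.33333)
X(f, u) = 4/(16 - f) (X(f, u) = 4/(-3 + (19 - f)) = 4/(16 - f))
V(y, H) = (1/3 + H)/H
X(22, G(-4)) + 316*V(C, 8) = -4/(-16 + 22) + 316*((1/3 + 8)/8) = -4/6 + 316*((1/8)*(25/3)) = -4*1/6 + 316*(25/24) = -2/3 + 1975/6 = 657/2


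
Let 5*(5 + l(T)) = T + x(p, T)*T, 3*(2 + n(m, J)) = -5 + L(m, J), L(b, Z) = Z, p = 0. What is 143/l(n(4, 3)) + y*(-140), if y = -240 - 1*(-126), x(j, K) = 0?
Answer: 1322535/83 ≈ 15934.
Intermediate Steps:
n(m, J) = -11/3 + J/3 (n(m, J) = -2 + (-5 + J)/3 = -2 + (-5/3 + J/3) = -11/3 + J/3)
y = -114 (y = -240 + 126 = -114)
l(T) = -5 + T/5 (l(T) = -5 + (T + 0*T)/5 = -5 + (T + 0)/5 = -5 + T/5)
143/l(n(4, 3)) + y*(-140) = 143/(-5 + (-11/3 + (⅓)*3)/5) - 114*(-140) = 143/(-5 + (-11/3 + 1)/5) + 15960 = 143/(-5 + (⅕)*(-8/3)) + 15960 = 143/(-5 - 8/15) + 15960 = 143/(-83/15) + 15960 = 143*(-15/83) + 15960 = -2145/83 + 15960 = 1322535/83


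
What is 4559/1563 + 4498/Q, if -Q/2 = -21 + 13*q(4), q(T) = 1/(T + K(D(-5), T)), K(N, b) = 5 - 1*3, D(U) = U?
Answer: 21606289/176619 ≈ 122.33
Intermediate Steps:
K(N, b) = 2 (K(N, b) = 5 - 3 = 2)
q(T) = 1/(2 + T) (q(T) = 1/(T + 2) = 1/(2 + T))
Q = 113/3 (Q = -2*(-21 + 13/(2 + 4)) = -2*(-21 + 13/6) = -2*(-113/6) = 113/3 ≈ 37.667)
4559/1563 + 4498/Q = 4559/1563 + 4498/(113/3) = 4559*(1/1563) + 4498*(3/113) = 4559/1563 + 13494/113 = 21606289/176619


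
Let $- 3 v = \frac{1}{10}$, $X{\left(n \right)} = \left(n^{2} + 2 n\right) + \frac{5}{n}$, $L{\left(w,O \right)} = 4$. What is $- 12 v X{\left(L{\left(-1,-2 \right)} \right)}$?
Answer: $\frac{101}{10} \approx 10.1$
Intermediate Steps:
$X{\left(n \right)} = n^{2} + 2 n + \frac{5}{n}$
$v = - \frac{1}{30}$ ($v = - \frac{1}{3 \cdot 10} = \left(- \frac{1}{3}\right) \frac{1}{10} = - \frac{1}{30} \approx -0.033333$)
$- 12 v X{\left(L{\left(-1,-2 \right)} \right)} = \left(-12\right) \left(- \frac{1}{30}\right) \frac{5 + 4^{2} \left(2 + 4\right)}{4} = \frac{2 \frac{5 + 16 \cdot 6}{4}}{5} = \frac{2 \frac{5 + 96}{4}}{5} = \frac{2 \cdot \frac{1}{4} \cdot 101}{5} = \frac{2}{5} \cdot \frac{101}{4} = \frac{101}{10}$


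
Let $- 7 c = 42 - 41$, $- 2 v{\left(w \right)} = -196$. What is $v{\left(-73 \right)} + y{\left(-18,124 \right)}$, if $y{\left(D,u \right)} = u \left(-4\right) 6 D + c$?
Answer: $\frac{375661}{7} \approx 53666.0$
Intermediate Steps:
$v{\left(w \right)} = 98$ ($v{\left(w \right)} = \left(- \frac{1}{2}\right) \left(-196\right) = 98$)
$c = - \frac{1}{7}$ ($c = - \frac{42 - 41}{7} = \left(- \frac{1}{7}\right) 1 = - \frac{1}{7} \approx -0.14286$)
$y{\left(D,u \right)} = - \frac{1}{7} - 24 D u$ ($y{\left(D,u \right)} = u \left(-4\right) 6 D - \frac{1}{7} = - 4 u 6 D - \frac{1}{7} = - 24 u D - \frac{1}{7} = - 24 D u - \frac{1}{7} = - \frac{1}{7} - 24 D u$)
$v{\left(-73 \right)} + y{\left(-18,124 \right)} = 98 - \left(\frac{1}{7} - 53568\right) = 98 + \left(- \frac{1}{7} + 53568\right) = 98 + \frac{374975}{7} = \frac{375661}{7}$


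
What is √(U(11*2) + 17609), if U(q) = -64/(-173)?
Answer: √527030833/173 ≈ 132.70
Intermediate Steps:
U(q) = 64/173 (U(q) = -64*(-1/173) = 64/173)
√(U(11*2) + 17609) = √(64/173 + 17609) = √(3046421/173) = √527030833/173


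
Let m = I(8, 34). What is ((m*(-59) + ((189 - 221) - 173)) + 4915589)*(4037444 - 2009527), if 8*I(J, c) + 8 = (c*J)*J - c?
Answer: 39744299641611/4 ≈ 9.9361e+12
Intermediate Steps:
I(J, c) = -1 - c/8 + c*J²/8 (I(J, c) = -1 + ((c*J)*J - c)/8 = -1 + ((J*c)*J - c)/8 = -1 + (c*J² - c)/8 = -1 + (-c + c*J²)/8 = -1 + (-c/8 + c*J²/8) = -1 - c/8 + c*J²/8)
m = 1067/4 (m = -1 - ⅛*34 + (⅛)*34*8² = -1 - 17/4 + (⅛)*34*64 = -1 - 17/4 + 272 = 1067/4 ≈ 266.75)
((m*(-59) + ((189 - 221) - 173)) + 4915589)*(4037444 - 2009527) = (((1067/4)*(-59) + ((189 - 221) - 173)) + 4915589)*(4037444 - 2009527) = ((-62953/4 + (-32 - 173)) + 4915589)*2027917 = ((-62953/4 - 205) + 4915589)*2027917 = (-63773/4 + 4915589)*2027917 = (19598583/4)*2027917 = 39744299641611/4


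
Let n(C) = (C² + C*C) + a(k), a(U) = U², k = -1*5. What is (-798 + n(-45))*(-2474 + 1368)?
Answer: -3624362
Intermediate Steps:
k = -5
n(C) = 25 + 2*C² (n(C) = (C² + C*C) + (-5)² = (C² + C²) + 25 = 2*C² + 25 = 25 + 2*C²)
(-798 + n(-45))*(-2474 + 1368) = (-798 + (25 + 2*(-45)²))*(-2474 + 1368) = (-798 + (25 + 2*2025))*(-1106) = (-798 + (25 + 4050))*(-1106) = (-798 + 4075)*(-1106) = 3277*(-1106) = -3624362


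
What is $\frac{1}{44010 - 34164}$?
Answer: $\frac{1}{9846} \approx 0.00010156$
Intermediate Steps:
$\frac{1}{44010 - 34164} = \frac{1}{9846}$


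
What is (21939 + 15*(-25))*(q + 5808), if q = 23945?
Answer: 641593692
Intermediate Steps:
(21939 + 15*(-25))*(q + 5808) = (21939 + 15*(-25))*(23945 + 5808) = (21939 - 375)*29753 = 21564*29753 = 641593692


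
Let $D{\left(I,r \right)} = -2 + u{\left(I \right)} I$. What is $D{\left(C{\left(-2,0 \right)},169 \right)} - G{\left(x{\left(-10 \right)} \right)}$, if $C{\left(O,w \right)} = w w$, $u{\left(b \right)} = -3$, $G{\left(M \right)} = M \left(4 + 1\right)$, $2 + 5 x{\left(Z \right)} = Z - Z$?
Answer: $0$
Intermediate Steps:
$x{\left(Z \right)} = - \frac{2}{5}$ ($x{\left(Z \right)} = - \frac{2}{5} + \frac{Z - Z}{5} = - \frac{2}{5} + \frac{1}{5} \cdot 0 = - \frac{2}{5} + 0 = - \frac{2}{5}$)
$G{\left(M \right)} = 5 M$ ($G{\left(M \right)} = M 5 = 5 M$)
$C{\left(O,w \right)} = w^{2}$
$D{\left(I,r \right)} = -2 - 3 I$
$D{\left(C{\left(-2,0 \right)},169 \right)} - G{\left(x{\left(-10 \right)} \right)} = \left(-2 - 3 \cdot 0^{2}\right) - 5 \left(- \frac{2}{5}\right) = \left(-2 - 0\right) - -2 = \left(-2 + 0\right) + 2 = -2 + 2 = 0$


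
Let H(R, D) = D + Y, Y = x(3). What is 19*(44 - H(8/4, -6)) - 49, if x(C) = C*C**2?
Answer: 388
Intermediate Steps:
x(C) = C**3
Y = 27 (Y = 3**3 = 27)
H(R, D) = 27 + D (H(R, D) = D + 27 = 27 + D)
19*(44 - H(8/4, -6)) - 49 = 19*(44 - (27 - 6)) - 49 = 19*(44 - 1*21) - 49 = 19*(44 - 21) - 49 = 19*23 - 49 = 437 - 49 = 388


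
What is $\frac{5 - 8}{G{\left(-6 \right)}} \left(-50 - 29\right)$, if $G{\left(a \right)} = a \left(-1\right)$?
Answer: $\frac{79}{2} \approx 39.5$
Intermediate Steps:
$G{\left(a \right)} = - a$
$\frac{5 - 8}{G{\left(-6 \right)}} \left(-50 - 29\right) = \frac{5 - 8}{\left(-1\right) \left(-6\right)} \left(-50 - 29\right) = \frac{5 - 8}{6} \left(-79\right) = \left(-3\right) \frac{1}{6} \left(-79\right) = \left(- \frac{1}{2}\right) \left(-79\right) = \frac{79}{2}$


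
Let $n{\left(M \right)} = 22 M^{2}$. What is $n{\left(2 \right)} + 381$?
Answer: $469$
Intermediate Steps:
$n{\left(2 \right)} + 381 = 22 \cdot 2^{2} + 381 = 22 \cdot 4 + 381 = 88 + 381 = 469$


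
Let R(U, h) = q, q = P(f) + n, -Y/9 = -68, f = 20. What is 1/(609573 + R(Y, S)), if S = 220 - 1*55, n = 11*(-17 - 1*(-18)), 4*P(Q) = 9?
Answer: 4/2438345 ≈ 1.6405e-6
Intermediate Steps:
P(Q) = 9/4 (P(Q) = (¼)*9 = 9/4)
Y = 612 (Y = -9*(-68) = 612)
n = 11 (n = 11*(-17 + 18) = 11*1 = 11)
S = 165 (S = 220 - 55 = 165)
q = 53/4 (q = 9/4 + 11 = 53/4 ≈ 13.250)
R(U, h) = 53/4
1/(609573 + R(Y, S)) = 1/(609573 + 53/4) = 1/(2438345/4) = 4/2438345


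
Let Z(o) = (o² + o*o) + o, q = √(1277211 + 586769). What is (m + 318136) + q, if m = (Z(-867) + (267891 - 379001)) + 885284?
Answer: 2594821 + 2*√465995 ≈ 2.5962e+6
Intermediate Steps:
q = 2*√465995 (q = √1863980 = 2*√465995 ≈ 1365.3)
Z(o) = o + 2*o² (Z(o) = (o² + o²) + o = 2*o² + o = o + 2*o²)
m = 2276685 (m = (-867*(1 + 2*(-867)) + (267891 - 379001)) + 885284 = (-867*(1 - 1734) - 111110) + 885284 = (-867*(-1733) - 111110) + 885284 = (1502511 - 111110) + 885284 = 1391401 + 885284 = 2276685)
(m + 318136) + q = (2276685 + 318136) + 2*√465995 = 2594821 + 2*√465995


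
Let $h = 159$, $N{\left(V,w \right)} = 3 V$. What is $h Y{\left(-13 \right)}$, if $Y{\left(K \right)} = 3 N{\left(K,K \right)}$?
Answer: $-18603$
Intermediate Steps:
$Y{\left(K \right)} = 9 K$ ($Y{\left(K \right)} = 3 \cdot 3 K = 9 K$)
$h Y{\left(-13 \right)} = 159 \cdot 9 \left(-13\right) = 159 \left(-117\right) = -18603$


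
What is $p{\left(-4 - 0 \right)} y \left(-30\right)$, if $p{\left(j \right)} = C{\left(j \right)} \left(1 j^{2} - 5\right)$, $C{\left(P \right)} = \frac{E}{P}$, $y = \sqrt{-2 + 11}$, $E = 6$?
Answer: $1485$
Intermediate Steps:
$y = 3$ ($y = \sqrt{9} = 3$)
$C{\left(P \right)} = \frac{6}{P}$
$p{\left(j \right)} = \frac{6 \left(-5 + j^{2}\right)}{j}$ ($p{\left(j \right)} = \frac{6}{j} \left(1 j^{2} - 5\right) = \frac{6}{j} \left(j^{2} - 5\right) = \frac{6}{j} \left(-5 + j^{2}\right) = \frac{6 \left(-5 + j^{2}\right)}{j}$)
$p{\left(-4 - 0 \right)} y \left(-30\right) = \left(- \frac{30}{-4 - 0} + 6 \left(-4 - 0\right)\right) 3 \left(-30\right) = \left(- \frac{30}{-4 + 0} + 6 \left(-4 + 0\right)\right) 3 \left(-30\right) = \left(- \frac{30}{-4} + 6 \left(-4\right)\right) 3 \left(-30\right) = \left(\left(-30\right) \left(- \frac{1}{4}\right) - 24\right) 3 \left(-30\right) = \left(\frac{15}{2} - 24\right) 3 \left(-30\right) = \left(- \frac{33}{2}\right) 3 \left(-30\right) = \left(- \frac{99}{2}\right) \left(-30\right) = 1485$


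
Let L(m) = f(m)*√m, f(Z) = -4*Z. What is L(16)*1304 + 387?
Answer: -333437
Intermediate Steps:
L(m) = -4*m^(3/2) (L(m) = (-4*m)*√m = -4*m^(3/2))
L(16)*1304 + 387 = -4*16^(3/2)*1304 + 387 = -4*64*1304 + 387 = -256*1304 + 387 = -333824 + 387 = -333437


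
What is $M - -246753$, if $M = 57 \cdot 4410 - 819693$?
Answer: $-321570$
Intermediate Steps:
$M = -568323$ ($M = 251370 - 819693 = -568323$)
$M - -246753 = -568323 - -246753 = -568323 + 246753 = -321570$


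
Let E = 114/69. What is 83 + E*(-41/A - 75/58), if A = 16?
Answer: 408897/5336 ≈ 76.630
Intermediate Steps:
E = 38/23 (E = 114*(1/69) = 38/23 ≈ 1.6522)
83 + E*(-41/A - 75/58) = 83 + 38*(-41/16 - 75/58)/23 = 83 + (38/23)*(-1789/464) = 83 - 33991/5336 = 408897/5336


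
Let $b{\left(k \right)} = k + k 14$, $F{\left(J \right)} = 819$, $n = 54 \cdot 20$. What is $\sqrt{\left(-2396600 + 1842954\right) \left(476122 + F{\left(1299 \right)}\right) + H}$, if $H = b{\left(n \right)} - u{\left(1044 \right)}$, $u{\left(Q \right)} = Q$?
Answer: $i \sqrt{264056461730} \approx 5.1386 \cdot 10^{5} i$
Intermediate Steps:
$n = 1080$
$b{\left(k \right)} = 15 k$ ($b{\left(k \right)} = k + 14 k = 15 k$)
$H = 15156$ ($H = 15 \cdot 1080 - 1044 = 16200 - 1044 = 15156$)
$\sqrt{\left(-2396600 + 1842954\right) \left(476122 + F{\left(1299 \right)}\right) + H} = \sqrt{\left(-2396600 + 1842954\right) \left(476122 + 819\right) + 15156} = \sqrt{\left(-553646\right) 476941 + 15156} = \sqrt{-264056476886 + 15156} = \sqrt{-264056461730} = i \sqrt{264056461730}$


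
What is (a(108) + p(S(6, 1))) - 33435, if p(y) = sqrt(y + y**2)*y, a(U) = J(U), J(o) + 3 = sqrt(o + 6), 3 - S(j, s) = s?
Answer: -33438 + sqrt(114) + 2*sqrt(6) ≈ -33422.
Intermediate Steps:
S(j, s) = 3 - s
J(o) = -3 + sqrt(6 + o) (J(o) = -3 + sqrt(o + 6) = -3 + sqrt(6 + o))
a(U) = -3 + sqrt(6 + U)
p(y) = y*sqrt(y + y**2)
(a(108) + p(S(6, 1))) - 33435 = ((-3 + sqrt(6 + 108)) + (3 - 1*1)*sqrt((3 - 1*1)*(1 + (3 - 1*1)))) - 33435 = ((-3 + sqrt(114)) + (3 - 1)*sqrt((3 - 1)*(1 + (3 - 1)))) - 33435 = ((-3 + sqrt(114)) + 2*sqrt(2*(1 + 2))) - 33435 = ((-3 + sqrt(114)) + 2*sqrt(2*3)) - 33435 = ((-3 + sqrt(114)) + 2*sqrt(6)) - 33435 = (-3 + sqrt(114) + 2*sqrt(6)) - 33435 = -33438 + sqrt(114) + 2*sqrt(6)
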